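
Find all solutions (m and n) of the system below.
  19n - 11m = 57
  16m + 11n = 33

m = 0, n = 3

Row-reduce the augmented matrix:
R1 ← R1 / (-11).
R2 ← R2 − 16·R1.
R2 ← R2 / (425/11).
R1 ← R1 + 19/11·R2.
Reading off the reduced rows gives m = 0, n = 3.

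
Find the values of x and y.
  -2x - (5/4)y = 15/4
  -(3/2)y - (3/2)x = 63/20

x = -3/2, y = -3/5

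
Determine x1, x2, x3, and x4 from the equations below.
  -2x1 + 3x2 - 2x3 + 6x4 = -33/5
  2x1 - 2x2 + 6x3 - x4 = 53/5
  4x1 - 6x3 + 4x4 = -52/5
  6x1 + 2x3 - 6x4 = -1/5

Row-reduce the augmented matrix:
R1 ← R1 / (-2).
R2 ← R2 − 2·R1.
R3 ← R3 − 4·R1.
R4 ← R4 − 6·R1.
R1 ← R1 + 3/2·R2.
R3 ← R3 − 6·R2.
R4 ← R4 − 9·R2.
R3 ← R3 / (-34).
R1 ← R1 − 7·R3.
R2 ← R2 − 4·R3.
R4 ← R4 + 40·R3.
R4 ← R4 / (-281/17).
R1 ← R1 − 55/34·R4.
R2 ← R2 − 57/17·R4.
R3 ← R3 − 7/17·R4.
Reading off the reduced rows gives x1 = -1/2, x2 = -8/5, x3 = 7/5, x4 = 0.

x1 = -1/2, x2 = -8/5, x3 = 7/5, x4 = 0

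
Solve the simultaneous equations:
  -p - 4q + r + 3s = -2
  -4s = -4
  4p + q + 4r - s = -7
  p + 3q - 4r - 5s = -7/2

Row-reduce the augmented matrix:
R1 ← R1 / (-1).
R3 ← R3 − 4·R1.
R4 ← R4 − 1·R1.
Swap R2 and R3.
R2 ← R2 / (-15).
R1 ← R1 − 4·R2.
R4 ← R4 + 1·R2.
Swap R3 and R4.
R3 ← R3 / (-53/15).
R1 ← R1 − 17/15·R3.
R2 ← R2 + 8/15·R3.
R4 ← R4 / (-4).
R1 ← R1 + 50/53·R4.
R2 ← R2 + 17/53·R4.
R3 ← R3 − 41/53·R4.
Reading off the reduced rows gives p = -5/2, q = 2, r = 1/2, s = 1.

p = -5/2, q = 2, r = 1/2, s = 1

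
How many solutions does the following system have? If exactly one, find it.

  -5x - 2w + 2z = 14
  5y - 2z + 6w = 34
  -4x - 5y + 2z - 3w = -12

infinitely many solutions

Row-reduce:
R1 ← R1 / (-5).
R3 ← R3 + 4·R1.
R2 ← R2 / (5).
R3 ← R3 + 5·R2.
R3 ← R3 / (-8/5).
R1 ← R1 + 2/5·R3.
R2 ← R2 + 2/5·R3.
Rank is 3 with 4 unknowns, leaving w free.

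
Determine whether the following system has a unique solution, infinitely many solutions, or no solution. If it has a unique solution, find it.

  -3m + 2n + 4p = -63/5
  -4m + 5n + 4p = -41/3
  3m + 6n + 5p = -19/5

Row-reduce the augmented matrix:
R1 ← R1 / (-3).
R2 ← R2 + 4·R1.
R3 ← R3 − 3·R1.
R2 ← R2 / (7/3).
R1 ← R1 + 2/3·R2.
R3 ← R3 − 8·R2.
R3 ← R3 / (95/7).
R1 ← R1 + 12/7·R3.
R2 ← R2 + 4/7·R3.
Reading off the reduced rows gives m = 5/3, n = 1/5, p = -2.

m = 5/3, n = 1/5, p = -2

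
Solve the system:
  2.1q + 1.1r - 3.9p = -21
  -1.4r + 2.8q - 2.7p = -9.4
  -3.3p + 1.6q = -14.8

p = 4, q = -1, r = -3

Row-reduce the augmented matrix:
R1 ← R1 / (-39/10).
R2 ← R2 + 27/10·R1.
R3 ← R3 + 33/10·R1.
R2 ← R2 / (35/26).
R1 ← R1 + 7/13·R2.
R3 ← R3 + 23/130·R2.
R3 ← R3 / (-1063/875).
R1 ← R1 + 86/75·R3.
R2 ← R2 + 281/175·R3.
Reading off the reduced rows gives p = 4, q = -1, r = -3.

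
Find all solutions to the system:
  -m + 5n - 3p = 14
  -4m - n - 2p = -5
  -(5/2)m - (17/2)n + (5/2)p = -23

Row-reduce:
R1 ← R1 / (-1).
R2 ← R2 + 4·R1.
R3 ← R3 + 5/2·R1.
R2 ← R2 / (-21).
R1 ← R1 + 5·R2.
R3 ← R3 + 21·R2.
Row 3 reduces to 0 = 3, a contradiction. The system is inconsistent.

no solution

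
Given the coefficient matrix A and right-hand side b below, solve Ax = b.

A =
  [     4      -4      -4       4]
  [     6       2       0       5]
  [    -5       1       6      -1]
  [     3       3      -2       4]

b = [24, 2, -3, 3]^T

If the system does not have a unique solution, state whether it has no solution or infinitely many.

Row-reduce the augmented matrix:
R1 ← R1 / (4).
R2 ← R2 − 6·R1.
R3 ← R3 + 5·R1.
R4 ← R4 − 3·R1.
R2 ← R2 / (8).
R1 ← R1 + 1·R2.
R3 ← R3 + 4·R2.
R4 ← R4 − 6·R2.
R3 ← R3 / (4).
R1 ← R1 + 1/4·R3.
R2 ← R2 − 3/4·R3.
R4 ← R4 + 7/2·R3.
R4 ← R4 / (77/16).
R1 ← R1 − 35/32·R4.
R2 ← R2 + 25/32·R4.
R3 ← R3 − 7/8·R4.
Reading off the reduced rows gives x_1 = -2, x_2 = -3, x_3 = -1, x_4 = 4.

x_1 = -2, x_2 = -3, x_3 = -1, x_4 = 4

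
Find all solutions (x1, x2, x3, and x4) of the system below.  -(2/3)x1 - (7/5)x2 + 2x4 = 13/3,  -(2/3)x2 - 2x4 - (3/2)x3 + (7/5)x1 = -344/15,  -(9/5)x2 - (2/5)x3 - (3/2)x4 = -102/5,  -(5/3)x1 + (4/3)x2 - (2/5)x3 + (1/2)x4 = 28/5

x1 = 1, x2 = 5, x3 = 6, x4 = 6

Row-reduce the augmented matrix:
R1 ← R1 / (-2/3).
R2 ← R2 − 7/5·R1.
R4 ← R4 + 5/3·R1.
R2 ← R2 / (-541/150).
R1 ← R1 − 21/10·R2.
R3 ← R3 + 9/5·R2.
R4 ← R4 − 29/6·R2.
R3 ← R3 / (943/2705).
R1 ← R1 + 945/1082·R3.
R2 ← R2 − 225/541·R3.
R4 ← R4 + 13039/5410·R3.
R4 ← R4 / (-73603/3772).
R1 ← R1 + 31035/3772·R4.
R2 ← R2 − 4695/1886·R4.
R3 ← R3 + 14055/1886·R4.
Reading off the reduced rows gives x1 = 1, x2 = 5, x3 = 6, x4 = 6.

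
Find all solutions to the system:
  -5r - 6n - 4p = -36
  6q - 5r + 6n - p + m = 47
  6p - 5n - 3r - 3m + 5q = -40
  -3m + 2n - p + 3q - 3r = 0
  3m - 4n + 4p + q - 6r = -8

Row-reduce the augmented matrix:
Swap R1 and R2.
R3 ← R3 + 3·R1.
R4 ← R4 + 3·R1.
R5 ← R5 − 3·R1.
R2 ← R2 / (-6).
R1 ← R1 − 6·R2.
R3 ← R3 − 13·R2.
R4 ← R4 − 20·R2.
R5 ← R5 + 22·R2.
R3 ← R3 / (-17/3).
R1 ← R1 + 5·R3.
R2 ← R2 − 2/3·R3.
R4 ← R4 + 52/3·R3.
R5 ← R5 − 65/3·R3.
R4 ← R4 / (-839/17).
R1 ← R1 + 243/17·R4.
R2 ← R2 − 46/17·R4.
R3 ← R3 + 69/17·R4.
R5 ← R5 − 1206/17·R4.
R5 ← R5 / (-10013/1678).
R1 ← R1 + 105/1678·R5.
R2 ← R2 − 631/1678·R5.
R3 ← R3 − 1151/1678·R5.
R4 ← R4 + 910/839·R5.
Reading off the reduced rows gives m = 5, n = 6, p = 0, q = 1, r = 0.

m = 5, n = 6, p = 0, q = 1, r = 0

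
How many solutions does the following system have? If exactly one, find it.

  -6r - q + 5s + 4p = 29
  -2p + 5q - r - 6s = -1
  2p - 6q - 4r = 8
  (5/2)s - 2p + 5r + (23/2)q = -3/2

infinitely many solutions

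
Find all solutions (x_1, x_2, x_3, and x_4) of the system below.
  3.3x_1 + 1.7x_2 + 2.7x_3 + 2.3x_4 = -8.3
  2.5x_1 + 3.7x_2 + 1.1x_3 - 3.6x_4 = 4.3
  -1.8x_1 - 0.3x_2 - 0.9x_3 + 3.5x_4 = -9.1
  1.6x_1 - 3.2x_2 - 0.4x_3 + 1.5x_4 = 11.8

x_1 = 4, x_2 = -2, x_3 = -5, x_4 = -2

Row-reduce the augmented matrix:
R1 ← R1 / (33/10).
R2 ← R2 − 5/2·R1.
R3 ← R3 + 9/5·R1.
R4 ← R4 − 8/5·R1.
R2 ← R2 / (398/165).
R1 ← R1 − 17/33·R2.
R3 ← R3 − 69/110·R2.
R4 ← R4 + 664/165·R2.
R3 ← R3 / (1629/1990).
R1 ← R1 − 203/199·R3.
R2 ← R2 + 78/199·R3.
R4 ← R4 + 654/199·R3.
R4 ← R4 / (43814/2715).
R1 ← R1 + 9478/1629·R4.
R2 ← R2 − 1579/2172·R4.
R3 ← R3 − 48905/6516·R4.
Reading off the reduced rows gives x_1 = 4, x_2 = -2, x_3 = -5, x_4 = -2.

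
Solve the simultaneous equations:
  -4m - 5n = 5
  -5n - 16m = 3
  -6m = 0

no solution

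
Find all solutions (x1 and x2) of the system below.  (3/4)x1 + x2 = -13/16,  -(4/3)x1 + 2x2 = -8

From equation 1: x2 = -13/16 − 3/4·x1.
Substitute into equation 2 and solve: x1 = 9/4.
Then x2 = -5/2.

x1 = 9/4, x2 = -5/2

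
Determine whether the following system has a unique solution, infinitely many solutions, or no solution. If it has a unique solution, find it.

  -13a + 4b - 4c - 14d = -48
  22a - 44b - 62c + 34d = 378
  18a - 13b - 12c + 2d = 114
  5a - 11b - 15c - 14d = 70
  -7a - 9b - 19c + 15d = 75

a = 2, b = -4, c = -2, d = 1

Row-reduce the augmented matrix:
R1 ← R1 / (-13).
R2 ← R2 − 22·R1.
R3 ← R3 − 18·R1.
R4 ← R4 − 5·R1.
R5 ← R5 + 7·R1.
R2 ← R2 / (-484/13).
R1 ← R1 + 4/13·R2.
R3 ← R3 + 97/13·R2.
R4 ← R4 + 123/13·R2.
R5 ← R5 + 145/13·R2.
R3 ← R3 / (-909/242).
R1 ← R1 − 106/121·R3.
R2 ← R2 − 447/242·R3.
R4 ← R4 − 227/242·R3.
R5 ← R5 − 909/242·R3.
R4 ← R4 / (-2713/101).
R1 ← R1 + 358/101·R4.
R2 ← R2 + 994/101·R4.
R3 ← R3 − 523/101·R4.
R5 reduces to 0 = 0, so the extra equation is consistent.
Reading off the reduced rows gives a = 2, b = -4, c = -2, d = 1.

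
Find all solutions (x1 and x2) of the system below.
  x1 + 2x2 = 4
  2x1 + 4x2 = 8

infinitely many solutions

Row-reduce:
R2 ← R2 − 2·R1.
Rank is 1 with 2 unknowns, leaving x2 free.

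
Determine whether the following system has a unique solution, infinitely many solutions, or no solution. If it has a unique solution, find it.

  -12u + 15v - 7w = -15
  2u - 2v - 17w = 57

Row-reduce:
R1 ← R1 / (-12).
R2 ← R2 − 2·R1.
R2 ← R2 / (1/2).
R1 ← R1 + 5/4·R2.
Rank is 2 with 3 unknowns, leaving w free.

infinitely many solutions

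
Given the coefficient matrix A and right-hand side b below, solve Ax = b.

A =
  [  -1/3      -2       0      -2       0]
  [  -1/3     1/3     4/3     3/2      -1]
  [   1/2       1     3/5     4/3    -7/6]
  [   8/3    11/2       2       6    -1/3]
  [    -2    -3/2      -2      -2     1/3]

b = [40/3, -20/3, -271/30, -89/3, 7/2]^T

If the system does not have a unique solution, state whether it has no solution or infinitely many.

no solution

Row-reduce:
R1 ← R1 / (-1/3).
R2 ← R2 + 1/3·R1.
R3 ← R3 − 1/2·R1.
R4 ← R4 − 8/3·R1.
R5 ← R5 + 2·R1.
R2 ← R2 / (7/3).
R1 ← R1 − 6·R2.
R3 ← R3 + 2·R2.
R4 ← R4 + 21/2·R2.
R5 ← R5 − 21/2·R2.
R3 ← R3 / (61/35).
R1 ← R1 + 24/7·R3.
R2 ← R2 − 4/7·R3.
R4 ← R4 − 8·R3.
R5 ← R5 + 8·R3.
R4 ← R4 / (-271/732).
R1 ← R1 + 23/61·R4.
R2 ← R2 − 389/366·R4.
R3 ← R3 − 140/183·R4.
R5 ← R5 − 271/732·R4.
Row 5 reduces to 0 = 1/2, a contradiction. The system is inconsistent.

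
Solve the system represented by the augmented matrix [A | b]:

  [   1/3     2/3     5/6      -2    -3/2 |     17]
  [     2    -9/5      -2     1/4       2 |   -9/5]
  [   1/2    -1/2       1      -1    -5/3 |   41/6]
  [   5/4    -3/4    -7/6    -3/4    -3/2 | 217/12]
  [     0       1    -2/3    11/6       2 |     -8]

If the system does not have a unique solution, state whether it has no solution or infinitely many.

Row-reduce the augmented matrix:
R1 ← R1 / (1/3).
R2 ← R2 − 2·R1.
R3 ← R3 − 1/2·R1.
R4 ← R4 − 5/4·R1.
R2 ← R2 / (-29/5).
R1 ← R1 − 2·R2.
R3 ← R3 + 3/2·R2.
R4 ← R4 + 13/4·R2.
R5 ← R5 − 1·R2.
R3 ← R3 / (181/116).
R1 ← R1 − 5/58·R3.
R2 ← R2 − 35/29·R3.
R4 ← R4 + 257/696·R3.
R5 ← R5 + 163/87·R3.
R4 ← R4 / (-1697/4344).
R1 ← R1 + 1239/724·R4.
R2 ← R2 + 875/724·R4.
R3 ← R3 + 271/362·R4.
R5 ← R5 − 1841/724·R4.
R5 ← R5 / (-237850/15273).
R1 ← R1 − 54442/5091·R5.
R2 ← R2 − 39790/5091·R5.
R3 ← R3 − 5911/1697·R5.
R4 ← R4 − 33544/5091·R5.
Reading off the reduced rows gives x_1 = 5, x_2 = 6, x_3 = -5, x_4 = -4, x_5 = -5.

x_1 = 5, x_2 = 6, x_3 = -5, x_4 = -4, x_5 = -5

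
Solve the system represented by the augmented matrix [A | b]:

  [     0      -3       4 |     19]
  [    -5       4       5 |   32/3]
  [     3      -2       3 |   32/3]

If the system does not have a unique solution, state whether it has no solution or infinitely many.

Row-reduce the augmented matrix:
Swap R1 and R2.
R1 ← R1 / (-5).
R3 ← R3 − 3·R1.
R2 ← R2 / (-3).
R1 ← R1 + 4/5·R2.
R3 ← R3 − 2/5·R2.
R3 ← R3 / (98/15).
R1 ← R1 + 31/15·R3.
R2 ← R2 + 4/3·R3.
Reading off the reduced rows gives x_1 = -1, x_2 = -7/3, x_3 = 3.

x_1 = -1, x_2 = -7/3, x_3 = 3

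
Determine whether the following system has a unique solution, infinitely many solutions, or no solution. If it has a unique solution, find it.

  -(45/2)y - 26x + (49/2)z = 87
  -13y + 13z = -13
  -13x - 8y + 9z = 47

Row-reduce:
R1 ← R1 / (-26).
R3 ← R3 + 13·R1.
R2 ← R2 / (-13).
R1 ← R1 − 45/52·R2.
R3 ← R3 − 13/4·R2.
Row 3 reduces to 0 = 1/4, a contradiction. The system is inconsistent.

no solution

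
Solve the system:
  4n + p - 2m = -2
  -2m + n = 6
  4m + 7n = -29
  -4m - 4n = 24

Row-reduce:
R1 ← R1 / (-2).
R2 ← R2 + 2·R1.
R3 ← R3 − 4·R1.
R4 ← R4 + 4·R1.
R2 ← R2 / (-3).
R1 ← R1 + 2·R2.
R3 ← R3 − 15·R2.
R4 ← R4 + 12·R2.
R3 ← R3 / (-3).
R1 ← R1 − 1/6·R3.
R2 ← R2 − 1/3·R3.
R4 ← R4 − 2·R3.
Row 4 reduces to 0 = 2/3, a contradiction. The system is inconsistent.

no solution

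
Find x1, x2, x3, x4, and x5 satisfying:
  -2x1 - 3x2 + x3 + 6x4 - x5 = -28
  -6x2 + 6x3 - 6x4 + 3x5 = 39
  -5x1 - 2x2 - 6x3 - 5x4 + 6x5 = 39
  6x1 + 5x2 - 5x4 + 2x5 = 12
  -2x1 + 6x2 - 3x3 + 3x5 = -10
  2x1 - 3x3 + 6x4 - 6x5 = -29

Row-reduce the augmented matrix:
R1 ← R1 / (-2).
R3 ← R3 + 5·R1.
R4 ← R4 − 6·R1.
R5 ← R5 + 2·R1.
R6 ← R6 − 2·R1.
R2 ← R2 / (-6).
R1 ← R1 − 3/2·R2.
R3 ← R3 − 11/2·R2.
R4 ← R4 + 4·R2.
R5 ← R5 − 9·R2.
R6 ← R6 + 3·R2.
R3 ← R3 / (-3).
R1 ← R1 − 1·R3.
R2 ← R2 + 1·R3.
R4 ← R4 + 1·R3.
R5 ← R5 − 5·R3.
R6 ← R6 + 5·R3.
R4 ← R4 / (51/2).
R1 ← R1 + 13·R4.
R2 ← R2 − 19/2·R4.
R3 ← R3 − 17/2·R4.
R5 ← R5 + 115/2·R4.
R6 ← R6 − 115/2·R4.
R5 ← R5 / (409/34).
R1 ← R1 − 53/34·R5.
R2 ← R2 + 59/34·R5.
R3 ← R3 + 3/2·R5.
R4 ← R4 + 9/34·R5.
R6 ← R6 + 409/34·R5.
R6 reduces to 0 = 0, so the extra equation is consistent.
Reading off the reduced rows gives x1 = -1, x2 = -2, x3 = -1, x4 = -6, x5 = -1.

x1 = -1, x2 = -2, x3 = -1, x4 = -6, x5 = -1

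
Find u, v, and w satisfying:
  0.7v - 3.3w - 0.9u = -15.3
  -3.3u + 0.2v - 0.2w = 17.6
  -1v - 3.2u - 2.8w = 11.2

u = -6, v = -6, w = 5

Row-reduce the augmented matrix:
R1 ← R1 / (-9/10).
R2 ← R2 + 33/10·R1.
R3 ← R3 + 16/5·R1.
R2 ← R2 / (-71/30).
R1 ← R1 + 7/9·R2.
R3 ← R3 + 157/45·R2.
R3 ← R3 / (-9169/1065).
R1 ← R1 + 52/213·R3.
R2 ← R2 + 357/71·R3.
Reading off the reduced rows gives u = -6, v = -6, w = 5.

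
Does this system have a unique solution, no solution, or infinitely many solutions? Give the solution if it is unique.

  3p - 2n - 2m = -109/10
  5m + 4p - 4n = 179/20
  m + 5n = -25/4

m = 11/4, n = -9/5, p = -3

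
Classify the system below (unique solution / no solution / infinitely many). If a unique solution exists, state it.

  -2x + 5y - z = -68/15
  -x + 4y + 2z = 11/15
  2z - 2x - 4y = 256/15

Row-reduce the augmented matrix:
R1 ← R1 / (-2).
R2 ← R2 + 1·R1.
R3 ← R3 + 2·R1.
R2 ← R2 / (3/2).
R1 ← R1 + 5/2·R2.
R3 ← R3 + 9·R2.
R3 ← R3 / (18).
R1 ← R1 − 14/3·R3.
R2 ← R2 − 5/3·R3.
Reading off the reduced rows gives x = -3, y = -5/3, z = 11/5.

x = -3, y = -5/3, z = 11/5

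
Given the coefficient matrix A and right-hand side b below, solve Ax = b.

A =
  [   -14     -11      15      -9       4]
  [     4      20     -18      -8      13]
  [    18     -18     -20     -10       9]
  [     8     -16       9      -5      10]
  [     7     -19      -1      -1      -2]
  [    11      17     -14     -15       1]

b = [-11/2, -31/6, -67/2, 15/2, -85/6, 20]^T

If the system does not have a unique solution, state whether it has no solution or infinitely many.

x_1 = 5/3, x_2 = 4/3, x_3 = 2, x_4 = -1/2, x_5 = -1/2

Row-reduce the augmented matrix:
R1 ← R1 / (-14).
R2 ← R2 − 4·R1.
R3 ← R3 − 18·R1.
R4 ← R4 − 8·R1.
R5 ← R5 − 7·R1.
R6 ← R6 − 11·R1.
R2 ← R2 / (118/7).
R1 ← R1 − 11/14·R2.
R3 ← R3 + 225/7·R2.
R4 ← R4 + 156/7·R2.
R5 ← R5 + 49/2·R2.
R6 ← R6 − 117/14·R2.
R3 ← R3 / (-1585/59).
R1 ← R1 + 51/118·R3.
R2 ← R2 + 48/59·R3.
R4 ← R4 + 33/59·R3.
R5 ← R5 + 1585/118·R3.
R6 ← R6 − 541/118·R3.
R4 ← R4 / (-36851/1585).
R1 ← R1 − 2864/1585·R4.
R2 ← R2 − 1009/1585·R4.
R3 ← R3 − 2462/1585·R4.
R6 ← R6 + 37964/1585·R4.
Swap R5 and R6.
R5 ← R5 / (-46089/1714).
R1 ← R1 − 630/857·R5.
R2 ← R2 − 359/857·R5.
R3 ← R3 − 827/1714·R5.
R4 ← R4 + 2221/1714·R5.
R6 reduces to 0 = 0, so the extra equation is consistent.
Reading off the reduced rows gives x_1 = 5/3, x_2 = 4/3, x_3 = 2, x_4 = -1/2, x_5 = -1/2.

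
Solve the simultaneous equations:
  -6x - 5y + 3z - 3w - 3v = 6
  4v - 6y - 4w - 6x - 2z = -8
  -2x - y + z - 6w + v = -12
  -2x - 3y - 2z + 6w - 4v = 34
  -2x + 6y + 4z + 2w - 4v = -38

x = 5, y = -6, z = -3, w = 0, v = -5

Row-reduce the augmented matrix:
R1 ← R1 / (-6).
R2 ← R2 + 6·R1.
R3 ← R3 + 2·R1.
R4 ← R4 + 2·R1.
R5 ← R5 + 2·R1.
R2 ← R2 / (-1).
R1 ← R1 − 5/6·R2.
R3 ← R3 − 2/3·R2.
R4 ← R4 + 4/3·R2.
R5 ← R5 − 23/3·R2.
R3 ← R3 / (-10/3).
R1 ← R1 + 14/3·R3.
R2 ← R2 − 5·R3.
R4 ← R4 − 11/3·R3.
R5 ← R5 + 106/3·R3.
R4 ← R4 / (21/10).
R1 ← R1 − 38/5·R4.
R2 ← R2 + 15/2·R4.
R3 ← R3 − 17/10·R4.
R5 ← R5 − 277/5·R4.
R5 ← R5 / (2350/21).
R1 ← R1 − 317/21·R5.
R2 ← R2 + 104/7·R5.
R3 ← R3 − 43/21·R5.
R4 ← R4 + 50/21·R5.
Reading off the reduced rows gives x = 5, y = -6, z = -3, w = 0, v = -5.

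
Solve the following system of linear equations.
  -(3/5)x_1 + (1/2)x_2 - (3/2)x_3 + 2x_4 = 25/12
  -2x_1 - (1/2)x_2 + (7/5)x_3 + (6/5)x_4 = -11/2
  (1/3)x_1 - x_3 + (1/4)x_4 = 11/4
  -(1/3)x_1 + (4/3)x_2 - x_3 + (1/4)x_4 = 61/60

x_1 = 1, x_2 = -4/5, x_3 = -5/2, x_4 = -1/3

Row-reduce the augmented matrix:
R1 ← R1 / (-3/5).
R2 ← R2 + 2·R1.
R3 ← R3 − 1/3·R1.
R4 ← R4 + 1/3·R1.
R2 ← R2 / (-13/6).
R1 ← R1 + 5/6·R2.
R3 ← R3 − 5/18·R2.
R4 ← R4 − 19/18·R2.
R3 ← R3 / (-79/78).
R1 ← R1 − 1/26·R3.
R2 ← R2 + 192/65·R3.
R4 ← R4 − 1151/390·R3.
R4 ← R4 / (-3793/2370).
R1 ← R1 + 381/316·R4.
R2 ← R2 − 236/395·R4.
R3 ← R3 + 103/158·R4.
Reading off the reduced rows gives x_1 = 1, x_2 = -4/5, x_3 = -5/2, x_4 = -1/3.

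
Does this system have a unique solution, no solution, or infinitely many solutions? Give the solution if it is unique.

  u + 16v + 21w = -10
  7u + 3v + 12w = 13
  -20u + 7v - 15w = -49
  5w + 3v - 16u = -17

u = 1, v = -2, w = 1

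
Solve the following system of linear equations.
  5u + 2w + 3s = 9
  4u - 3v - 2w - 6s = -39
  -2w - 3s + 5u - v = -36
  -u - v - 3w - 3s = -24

Row-reduce the augmented matrix:
R1 ← R1 / (5).
R2 ← R2 − 4·R1.
R3 ← R3 − 5·R1.
R4 ← R4 + 1·R1.
R2 ← R2 / (-3).
R3 ← R3 + 1·R2.
R4 ← R4 + 1·R2.
R3 ← R3 / (-14/5).
R1 ← R1 − 2/5·R3.
R2 ← R2 − 6/5·R3.
R4 ← R4 + 7/5·R3.
R4 ← R4 / (2).
R1 ← R1 − 1/7·R4.
R2 ← R2 − 10/7·R4.
R3 ← R3 − 8/7·R4.
Reading off the reduced rows gives u = -3, v = -3, w = 6, s = 4.

u = -3, v = -3, w = 6, s = 4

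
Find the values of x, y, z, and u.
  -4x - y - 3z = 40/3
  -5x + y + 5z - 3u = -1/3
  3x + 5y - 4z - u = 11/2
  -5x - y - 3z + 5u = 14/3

Row-reduce the augmented matrix:
R1 ← R1 / (-4).
R2 ← R2 + 5·R1.
R3 ← R3 − 3·R1.
R4 ← R4 + 5·R1.
R2 ← R2 / (9/4).
R1 ← R1 − 1/4·R2.
R3 ← R3 − 17/4·R2.
R4 ← R4 − 1/4·R2.
R3 ← R3 / (-205/9).
R1 ← R1 + 2/9·R3.
R2 ← R2 − 35/9·R3.
R4 ← R4 + 2/9·R3.
R4 ← R4 / (1084/205).
R1 ← R1 − 59/205·R4.
R2 ← R2 + 22/41·R4.
R3 ← R3 + 42/205·R4.
Reading off the reduced rows gives x = -4/3, y = -1/2, z = -5/2, u = -2.

x = -4/3, y = -1/2, z = -5/2, u = -2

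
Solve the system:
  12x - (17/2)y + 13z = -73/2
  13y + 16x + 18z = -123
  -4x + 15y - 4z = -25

infinitely many solutions

Row-reduce:
R1 ← R1 / (12).
R2 ← R2 − 16·R1.
R3 ← R3 + 4·R1.
R2 ← R2 / (73/3).
R1 ← R1 + 17/24·R2.
R3 ← R3 − 73/6·R2.
Rank is 2 with 3 unknowns, leaving z free.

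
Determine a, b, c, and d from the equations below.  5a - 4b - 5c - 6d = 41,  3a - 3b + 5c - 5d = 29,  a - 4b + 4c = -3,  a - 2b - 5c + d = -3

a = 5, b = 2, c = 0, d = -4

Row-reduce the augmented matrix:
R1 ← R1 / (5).
R2 ← R2 − 3·R1.
R3 ← R3 − 1·R1.
R4 ← R4 − 1·R1.
R2 ← R2 / (-3/5).
R1 ← R1 + 4/5·R2.
R3 ← R3 + 16/5·R2.
R4 ← R4 + 6/5·R2.
R3 ← R3 / (-113/3).
R1 ← R1 + 35/3·R3.
R2 ← R2 + 40/3·R3.
R4 ← R4 + 20·R3.
R4 ← R4 / (45/113).
R1 ← R1 + 228/113·R4.
R2 ← R2 + 83/113·R4.
R3 ← R3 + 26/113·R4.
Reading off the reduced rows gives a = 5, b = 2, c = 0, d = -4.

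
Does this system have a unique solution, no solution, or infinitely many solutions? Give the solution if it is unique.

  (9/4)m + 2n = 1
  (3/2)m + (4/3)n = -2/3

no solution

Row-reduce:
R1 ← R1 / (9/4).
R2 ← R2 − 3/2·R1.
Row 2 reduces to 0 = -4/3, a contradiction. The system is inconsistent.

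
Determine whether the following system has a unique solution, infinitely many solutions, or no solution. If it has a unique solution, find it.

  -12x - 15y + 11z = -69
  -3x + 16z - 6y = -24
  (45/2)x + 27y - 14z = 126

infinitely many solutions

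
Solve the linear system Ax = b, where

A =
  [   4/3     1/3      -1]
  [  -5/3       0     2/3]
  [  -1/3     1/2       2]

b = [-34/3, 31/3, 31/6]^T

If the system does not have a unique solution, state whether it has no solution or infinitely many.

Row-reduce the augmented matrix:
R1 ← R1 / (4/3).
R2 ← R2 + 5/3·R1.
R3 ← R3 + 1/3·R1.
R2 ← R2 / (5/12).
R1 ← R1 − 1/4·R2.
R3 ← R3 − 7/12·R2.
R3 ← R3 / (77/30).
R1 ← R1 + 2/5·R3.
R2 ← R2 + 7/5·R3.
Reading off the reduced rows gives x_1 = -5, x_2 = -5, x_3 = 3.

x_1 = -5, x_2 = -5, x_3 = 3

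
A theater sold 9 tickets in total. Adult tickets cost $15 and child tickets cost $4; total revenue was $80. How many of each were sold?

Let a = adult tickets, c = child tickets.
  a + c = 9
  15a + 4c = 80
Row-reduce the augmented matrix:
R2 ← R2 − 15·R1.
R2 ← R2 / (-11).
R1 ← R1 − 1·R2.
Reading off the reduced rows gives a = 4, c = 5.

adult tickets: 4, child tickets: 5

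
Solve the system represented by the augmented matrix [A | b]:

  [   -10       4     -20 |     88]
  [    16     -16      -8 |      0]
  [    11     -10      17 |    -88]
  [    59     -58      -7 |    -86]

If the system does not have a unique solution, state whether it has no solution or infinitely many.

no solution

Row-reduce:
R1 ← R1 / (-10).
R2 ← R2 − 16·R1.
R3 ← R3 − 11·R1.
R4 ← R4 − 59·R1.
R2 ← R2 / (-48/5).
R1 ← R1 + 2/5·R2.
R3 ← R3 + 28/5·R2.
R4 ← R4 + 172/5·R2.
R3 ← R3 / (55/3).
R1 ← R1 − 11/3·R3.
R2 ← R2 − 25/6·R3.
R4 ← R4 − 55/3·R3.
Row 4 reduces to 0 = 2, a contradiction. The system is inconsistent.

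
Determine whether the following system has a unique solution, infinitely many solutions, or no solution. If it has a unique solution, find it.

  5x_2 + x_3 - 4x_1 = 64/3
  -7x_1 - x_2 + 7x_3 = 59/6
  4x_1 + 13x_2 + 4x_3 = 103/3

x_1 = -3/2, x_2 = 3, x_3 = 1/3

Row-reduce the augmented matrix:
R1 ← R1 / (-4).
R2 ← R2 + 7·R1.
R3 ← R3 − 4·R1.
R2 ← R2 / (-39/4).
R1 ← R1 + 5/4·R2.
R3 ← R3 − 18·R2.
R3 ← R3 / (191/13).
R1 ← R1 + 12/13·R3.
R2 ← R2 + 7/13·R3.
Reading off the reduced rows gives x_1 = -3/2, x_2 = 3, x_3 = 1/3.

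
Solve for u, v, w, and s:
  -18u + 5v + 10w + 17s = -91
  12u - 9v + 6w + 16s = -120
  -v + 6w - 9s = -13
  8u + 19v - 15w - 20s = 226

u = 0, v = 4, w = -6, s = -3

Row-reduce the augmented matrix:
R1 ← R1 / (-18).
R2 ← R2 − 12·R1.
R4 ← R4 − 8·R1.
R2 ← R2 / (-17/3).
R1 ← R1 + 5/18·R2.
R3 ← R3 + 1·R2.
R4 ← R4 − 191/9·R2.
R3 ← R3 / (64/17).
R1 ← R1 + 20/17·R3.
R2 ← R2 + 38/17·R3.
R4 ← R4 − 627/17·R3.
R4 ← R4 / (43267/192).
R1 ← R1 + 317/48·R4.
R2 ← R2 + 417/32·R4.
R3 ← R3 + 235/64·R4.
Reading off the reduced rows gives u = 0, v = 4, w = -6, s = -3.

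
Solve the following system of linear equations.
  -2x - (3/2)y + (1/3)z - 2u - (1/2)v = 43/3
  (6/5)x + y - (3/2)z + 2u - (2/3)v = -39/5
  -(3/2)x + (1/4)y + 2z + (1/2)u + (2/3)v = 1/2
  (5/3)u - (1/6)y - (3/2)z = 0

infinitely many solutions

Row-reduce:
R1 ← R1 / (-2).
R2 ← R2 − 6/5·R1.
R3 ← R3 + 3/2·R1.
R2 ← R2 / (1/10).
R1 ← R1 − 3/4·R2.
R3 ← R3 − 11/8·R2.
R4 ← R4 + 1/6·R2.
R3 ← R3 / (157/8).
R1 ← R1 − 115/12·R3.
R2 ← R2 + 13·R3.
R4 ← R4 + 11/3·R3.
R4 ← R4 / (207/157).
R1 ← R1 + 95/157·R4.
R2 ← R2 − 320/157·R4.
R3 ← R3 + 72/157·R4.
Rank is 4 with 5 unknowns, leaving v free.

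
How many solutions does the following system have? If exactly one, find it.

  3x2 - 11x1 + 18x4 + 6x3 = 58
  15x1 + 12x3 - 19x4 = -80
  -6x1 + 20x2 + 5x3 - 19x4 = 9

infinitely many solutions

Row-reduce:
R1 ← R1 / (-11).
R2 ← R2 − 15·R1.
R3 ← R3 + 6·R1.
R2 ← R2 / (45/11).
R1 ← R1 + 3/11·R2.
R3 ← R3 − 202/11·R2.
R3 ← R3 / (-1333/15).
R1 ← R1 − 4/5·R3.
R2 ← R2 − 74/15·R3.
Rank is 3 with 4 unknowns, leaving x4 free.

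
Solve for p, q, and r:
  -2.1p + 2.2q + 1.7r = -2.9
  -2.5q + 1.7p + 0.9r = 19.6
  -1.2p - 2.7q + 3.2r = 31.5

p = 1, q = -5, r = 6

Row-reduce the augmented matrix:
R1 ← R1 / (-21/10).
R2 ← R2 − 17/10·R1.
R3 ← R3 + 6/5·R1.
R2 ← R2 / (-151/210).
R1 ← R1 + 22/21·R2.
R3 ← R3 + 277/70·R2.
R3 ← R3 / (-1555/151).
R1 ← R1 + 623/151·R3.
R2 ← R2 + 478/151·R3.
Reading off the reduced rows gives p = 1, q = -5, r = 6.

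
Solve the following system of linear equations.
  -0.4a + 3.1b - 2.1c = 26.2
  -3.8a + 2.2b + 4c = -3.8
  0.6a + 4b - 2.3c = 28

a = -3, b = 4, c = -6

Row-reduce the augmented matrix:
R1 ← R1 / (-2/5).
R2 ← R2 + 19/5·R1.
R3 ← R3 − 3/5·R1.
R2 ← R2 / (-109/4).
R1 ← R1 + 31/4·R2.
R3 ← R3 − 173/20·R2.
R3 ← R3 / (11731/5450).
R1 ← R1 + 851/545·R3.
R2 ← R2 + 479/545·R3.
Reading off the reduced rows gives a = -3, b = 4, c = -6.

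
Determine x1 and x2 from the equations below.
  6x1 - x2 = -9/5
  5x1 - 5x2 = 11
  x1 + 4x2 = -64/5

x1 = -4/5, x2 = -3

Row-reduce the augmented matrix:
R1 ← R1 / (6).
R2 ← R2 − 5·R1.
R3 ← R3 − 1·R1.
R2 ← R2 / (-25/6).
R1 ← R1 + 1/6·R2.
R3 ← R3 − 25/6·R2.
R3 reduces to 0 = 0, so the extra equation is consistent.
Reading off the reduced rows gives x1 = -4/5, x2 = -3.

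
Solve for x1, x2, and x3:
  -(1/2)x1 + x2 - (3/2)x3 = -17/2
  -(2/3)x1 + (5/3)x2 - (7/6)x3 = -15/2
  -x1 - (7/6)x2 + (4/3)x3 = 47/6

Row-reduce the augmented matrix:
R1 ← R1 / (-1/2).
R2 ← R2 + 2/3·R1.
R3 ← R3 + 1·R1.
R2 ← R2 / (1/3).
R1 ← R1 + 2·R2.
R3 ← R3 + 19/6·R2.
R3 ← R3 / (49/4).
R1 ← R1 − 8·R3.
R2 ← R2 − 5/2·R3.
Reading off the reduced rows gives x1 = 0, x2 = -1, x3 = 5.

x1 = 0, x2 = -1, x3 = 5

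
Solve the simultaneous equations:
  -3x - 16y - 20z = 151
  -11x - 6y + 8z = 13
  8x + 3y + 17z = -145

Row-reduce the augmented matrix:
R1 ← R1 / (-3).
R2 ← R2 + 11·R1.
R3 ← R3 − 8·R1.
R2 ← R2 / (158/3).
R1 ← R1 − 16/3·R2.
R3 ← R3 + 119/3·R2.
R3 ← R3 / (1969/79).
R1 ← R1 + 124/79·R3.
R2 ← R2 − 122/79·R3.
Reading off the reduced rows gives x = -5, y = -1, z = -6.

x = -5, y = -1, z = -6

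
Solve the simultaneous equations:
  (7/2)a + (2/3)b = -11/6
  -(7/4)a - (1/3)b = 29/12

no solution

Row-reduce:
R1 ← R1 / (7/2).
R2 ← R2 + 7/4·R1.
Row 2 reduces to 0 = 3/2, a contradiction. The system is inconsistent.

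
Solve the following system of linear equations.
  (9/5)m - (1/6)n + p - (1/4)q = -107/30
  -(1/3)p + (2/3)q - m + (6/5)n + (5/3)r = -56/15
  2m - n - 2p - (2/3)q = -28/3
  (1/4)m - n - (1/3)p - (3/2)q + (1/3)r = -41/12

infinitely many solutions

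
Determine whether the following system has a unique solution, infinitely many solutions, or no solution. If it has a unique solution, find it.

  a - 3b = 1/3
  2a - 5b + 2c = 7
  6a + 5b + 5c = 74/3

Row-reduce the augmented matrix:
R2 ← R2 − 2·R1.
R3 ← R3 − 6·R1.
R1 ← R1 + 3·R2.
R3 ← R3 − 23·R2.
R3 ← R3 / (-41).
R1 ← R1 − 6·R3.
R2 ← R2 − 2·R3.
Reading off the reduced rows gives a = 4/3, b = 1/3, c = 3.

a = 4/3, b = 1/3, c = 3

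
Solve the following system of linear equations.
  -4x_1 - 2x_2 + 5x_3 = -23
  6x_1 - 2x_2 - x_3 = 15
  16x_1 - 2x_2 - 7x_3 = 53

infinitely many solutions

Row-reduce:
R1 ← R1 / (-4).
R2 ← R2 − 6·R1.
R3 ← R3 − 16·R1.
R2 ← R2 / (-5).
R1 ← R1 − 1/2·R2.
R3 ← R3 + 10·R2.
Rank is 2 with 3 unknowns, leaving x_3 free.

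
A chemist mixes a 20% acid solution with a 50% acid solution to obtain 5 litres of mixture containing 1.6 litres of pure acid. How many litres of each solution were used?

Let a = litres of solution A, b = litres of solution B.
  a + b = 5
  (1/5)a + (1/2)b = 8/5
From equation 1: a = 5 − b.
Substitute into equation 2 and solve: b = 2.
Then a = 3.

litres of solution A: 3, litres of solution B: 2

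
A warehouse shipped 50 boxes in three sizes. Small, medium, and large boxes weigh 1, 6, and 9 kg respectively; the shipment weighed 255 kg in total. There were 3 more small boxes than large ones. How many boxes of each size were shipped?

small boxes: 18, medium boxes: 17, large boxes: 15

Let s = small boxes, m = medium boxes, l = large boxes.
  s + m + l = 50
  s + 6m + 9l = 255
  s - l = 3
Row-reduce the augmented matrix:
R2 ← R2 − 1·R1.
R3 ← R3 − 1·R1.
R2 ← R2 / (5).
R1 ← R1 − 1·R2.
R3 ← R3 + 1·R2.
R3 ← R3 / (-2/5).
R1 ← R1 + 3/5·R3.
R2 ← R2 − 8/5·R3.
Reading off the reduced rows gives s = 18, m = 17, l = 15.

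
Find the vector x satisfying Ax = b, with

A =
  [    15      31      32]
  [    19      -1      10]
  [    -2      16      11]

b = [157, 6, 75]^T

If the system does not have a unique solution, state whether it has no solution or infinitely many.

Row-reduce:
R1 ← R1 / (15).
R2 ← R2 − 19·R1.
R3 ← R3 + 2·R1.
R2 ← R2 / (-604/15).
R1 ← R1 − 31/15·R2.
R3 ← R3 − 302/15·R2.
Row 3 reduces to 0 = -1/2, a contradiction. The system is inconsistent.

no solution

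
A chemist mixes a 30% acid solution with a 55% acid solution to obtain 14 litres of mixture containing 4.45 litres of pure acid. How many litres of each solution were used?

Let a = litres of solution A, b = litres of solution B.
  a + b = 14
  (3/10)a + (11/20)b = 89/20
From equation 1: a = 14 − b.
Substitute into equation 2 and solve: b = 1.
Then a = 13.

litres of solution A: 13, litres of solution B: 1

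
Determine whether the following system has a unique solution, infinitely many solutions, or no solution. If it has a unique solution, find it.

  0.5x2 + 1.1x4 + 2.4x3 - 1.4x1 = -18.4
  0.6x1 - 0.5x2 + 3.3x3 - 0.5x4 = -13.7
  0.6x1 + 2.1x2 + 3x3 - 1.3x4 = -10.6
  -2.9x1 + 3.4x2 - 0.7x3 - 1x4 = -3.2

x1 = 3, x2 = 0, x3 = -5, x4 = -2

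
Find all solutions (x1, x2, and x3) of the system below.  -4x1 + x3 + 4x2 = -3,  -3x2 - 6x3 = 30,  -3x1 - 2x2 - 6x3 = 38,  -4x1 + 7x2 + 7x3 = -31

Row-reduce:
R1 ← R1 / (-4).
R3 ← R3 + 3·R1.
R4 ← R4 + 4·R1.
R2 ← R2 / (-3).
R1 ← R1 + 1·R2.
R3 ← R3 + 5·R2.
R4 ← R4 − 3·R2.
R3 ← R3 / (13/4).
R1 ← R1 − 7/4·R3.
R2 ← R2 − 2·R3.
Row 4 reduces to 0 = 2, a contradiction. The system is inconsistent.

no solution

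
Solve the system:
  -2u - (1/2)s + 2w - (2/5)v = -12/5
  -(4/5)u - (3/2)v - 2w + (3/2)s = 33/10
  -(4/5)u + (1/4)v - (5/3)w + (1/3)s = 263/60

Row-reduce:
R1 ← R1 / (-2).
R2 ← R2 + 4/5·R1.
R3 ← R3 + 4/5·R1.
R2 ← R2 / (-67/50).
R1 ← R1 − 1/5·R2.
R3 ← R3 − 41/100·R2.
R3 ← R3 / (-668/201).
R1 ← R1 + 95/67·R3.
R2 ← R2 − 140/67·R3.
Rank is 3 with 4 unknowns, leaving s free.

infinitely many solutions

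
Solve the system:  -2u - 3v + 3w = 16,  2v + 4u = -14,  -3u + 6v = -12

Row-reduce the augmented matrix:
R1 ← R1 / (-2).
R2 ← R2 − 4·R1.
R3 ← R3 + 3·R1.
R2 ← R2 / (-4).
R1 ← R1 − 3/2·R2.
R3 ← R3 − 21/2·R2.
R3 ← R3 / (45/4).
R1 ← R1 − 3/4·R3.
R2 ← R2 + 3/2·R3.
Reading off the reduced rows gives u = -2, v = -3, w = 1.

u = -2, v = -3, w = 1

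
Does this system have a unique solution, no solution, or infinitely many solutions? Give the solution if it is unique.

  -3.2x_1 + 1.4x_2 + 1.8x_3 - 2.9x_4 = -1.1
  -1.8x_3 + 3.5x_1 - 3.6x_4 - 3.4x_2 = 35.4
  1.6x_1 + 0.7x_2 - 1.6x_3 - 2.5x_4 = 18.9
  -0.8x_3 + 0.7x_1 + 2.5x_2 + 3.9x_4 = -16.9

x_1 = 6, x_2 = 0, x_3 = 2, x_4 = -5

Row-reduce the augmented matrix:
R1 ← R1 / (-16/5).
R2 ← R2 − 7/2·R1.
R3 ← R3 − 8/5·R1.
R4 ← R4 − 7/10·R1.
R2 ← R2 / (-299/160).
R1 ← R1 + 7/16·R2.
R3 ← R3 − 7/5·R2.
R4 ← R4 − 449/160·R2.
R3 ← R3 / (-343/598).
R1 ← R1 + 180/299·R3.
R2 ← R2 + 27/299·R3.
R4 ← R4 + 457/2990·R3.
R4 ← R4 / (-77159/17150).
R1 ← R1 − 4103/343·R4.
R2 ← R2 − 8651/1715·R4.
R3 ← R3 − 53959/3430·R4.
Reading off the reduced rows gives x_1 = 6, x_2 = 0, x_3 = 2, x_4 = -5.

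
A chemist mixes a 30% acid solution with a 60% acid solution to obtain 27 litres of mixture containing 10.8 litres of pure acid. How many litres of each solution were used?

litres of solution A: 18, litres of solution B: 9

Let a = litres of solution A, b = litres of solution B.
  a + b = 27
  (3/10)a + (3/5)b = 54/5
Row-reduce the augmented matrix:
R2 ← R2 − 3/10·R1.
R2 ← R2 / (3/10).
R1 ← R1 − 1·R2.
Reading off the reduced rows gives a = 18, b = 9.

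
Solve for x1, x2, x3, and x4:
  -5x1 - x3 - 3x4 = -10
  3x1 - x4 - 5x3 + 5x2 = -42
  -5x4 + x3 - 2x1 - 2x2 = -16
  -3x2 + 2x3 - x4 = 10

x1 = -2, x2 = -4, x3 = 2, x4 = 6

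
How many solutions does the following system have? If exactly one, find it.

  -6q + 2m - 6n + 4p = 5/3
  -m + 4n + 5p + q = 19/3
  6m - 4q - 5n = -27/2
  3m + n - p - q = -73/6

Row-reduce the augmented matrix:
R1 ← R1 / (2).
R2 ← R2 + 1·R1.
R3 ← R3 − 6·R1.
R4 ← R4 − 3·R1.
R1 ← R1 + 3·R2.
R3 ← R3 − 13·R2.
R4 ← R4 − 10·R2.
R3 ← R3 / (-103).
R1 ← R1 − 23·R3.
R2 ← R2 − 7·R3.
R4 ← R4 + 77·R3.
R4 ← R4 / (-196/103).
R1 ← R1 + 7/103·R4.
R2 ← R2 − 74/103·R4.
R3 ← R3 + 40/103·R4.
Reading off the reduced rows gives m = -5/2, n = -3/2, p = 5/3, q = 3/2.

m = -5/2, n = -3/2, p = 5/3, q = 3/2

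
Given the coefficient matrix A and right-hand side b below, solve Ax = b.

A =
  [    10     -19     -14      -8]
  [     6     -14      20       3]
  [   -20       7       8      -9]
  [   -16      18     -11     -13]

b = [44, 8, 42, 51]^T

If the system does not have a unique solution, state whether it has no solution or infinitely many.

x_1 = 1, x_2 = 0, x_3 = 1, x_4 = -6

Row-reduce the augmented matrix:
R1 ← R1 / (10).
R2 ← R2 − 6·R1.
R3 ← R3 + 20·R1.
R4 ← R4 + 16·R1.
R2 ← R2 / (-13/5).
R1 ← R1 + 19/10·R2.
R3 ← R3 + 31·R2.
R4 ← R4 + 62/5·R2.
R3 ← R3 / (-4662/13).
R1 ← R1 + 288/13·R3.
R2 ← R2 + 142/13·R3.
R4 ← R4 + 2195/13·R3.
R4 ← R4 / (-17348/2331).
R1 ← R1 − 409/518·R4.
R2 ← R2 − 1385/2331·R4.
R3 ← R3 − 767/2331·R4.
Reading off the reduced rows gives x_1 = 1, x_2 = 0, x_3 = 1, x_4 = -6.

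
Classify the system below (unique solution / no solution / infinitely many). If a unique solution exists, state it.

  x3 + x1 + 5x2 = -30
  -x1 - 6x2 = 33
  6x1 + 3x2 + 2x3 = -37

Row-reduce the augmented matrix:
R2 ← R2 + 1·R1.
R3 ← R3 − 6·R1.
R2 ← R2 / (-1).
R1 ← R1 − 5·R2.
R3 ← R3 + 27·R2.
R3 ← R3 / (-31).
R1 ← R1 − 6·R3.
R2 ← R2 + 1·R3.
Reading off the reduced rows gives x1 = -3, x2 = -5, x3 = -2.

x1 = -3, x2 = -5, x3 = -2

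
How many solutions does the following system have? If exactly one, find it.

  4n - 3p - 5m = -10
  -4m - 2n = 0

infinitely many solutions

Row-reduce:
R1 ← R1 / (-5).
R2 ← R2 + 4·R1.
R2 ← R2 / (-26/5).
R1 ← R1 + 4/5·R2.
Rank is 2 with 3 unknowns, leaving p free.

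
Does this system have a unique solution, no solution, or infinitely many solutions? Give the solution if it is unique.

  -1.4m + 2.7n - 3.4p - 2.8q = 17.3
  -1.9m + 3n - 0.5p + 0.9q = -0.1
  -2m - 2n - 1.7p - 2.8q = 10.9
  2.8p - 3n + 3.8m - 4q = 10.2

Row-reduce the augmented matrix:
R1 ← R1 / (-7/5).
R2 ← R2 + 19/10·R1.
R3 ← R3 + 2·R1.
R4 ← R4 − 19/5·R1.
R2 ← R2 / (-93/140).
R1 ← R1 + 27/14·R2.
R3 ← R3 + 41/7·R2.
R4 ← R4 − 303/70·R2.
R3 ← R3 / (-10267/310).
R1 ← R1 + 295/31·R3.
R2 ← R2 + 192/31·R3.
R4 ← R4 − 3159/155·R3.
R4 ← R4 / (-294519/51335).
R1 ← R1 + 2551/30801·R4.
R2 ← R2 − 13862/30801·R4.
R3 ← R3 − 37424/30801·R4.
Reading off the reduced rows gives m = 0, n = 1, p = -1, q = -4.

m = 0, n = 1, p = -1, q = -4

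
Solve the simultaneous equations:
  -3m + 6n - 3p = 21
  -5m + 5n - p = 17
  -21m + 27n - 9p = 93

infinitely many solutions

Row-reduce:
R1 ← R1 / (-3).
R2 ← R2 + 5·R1.
R3 ← R3 + 21·R1.
R2 ← R2 / (-5).
R1 ← R1 + 2·R2.
R3 ← R3 + 15·R2.
Rank is 2 with 3 unknowns, leaving p free.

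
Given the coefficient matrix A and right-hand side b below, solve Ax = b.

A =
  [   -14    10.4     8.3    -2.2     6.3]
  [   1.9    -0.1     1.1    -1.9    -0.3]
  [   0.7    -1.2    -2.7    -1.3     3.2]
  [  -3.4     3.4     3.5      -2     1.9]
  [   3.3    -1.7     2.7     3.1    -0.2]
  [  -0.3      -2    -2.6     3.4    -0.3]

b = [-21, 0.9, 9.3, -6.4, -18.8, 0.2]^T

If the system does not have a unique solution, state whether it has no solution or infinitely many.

x_1 = -1, x_2 = -1, x_3 = -3, x_4 = -3, x_5 = -1

Row-reduce the augmented matrix:
R1 ← R1 / (-14).
R2 ← R2 − 19/10·R1.
R3 ← R3 − 7/10·R1.
R4 ← R4 + 17/5·R1.
R5 ← R5 − 33/10·R1.
R6 ← R6 + 3/10·R1.
R2 ← R2 / (459/350).
R1 ← R1 + 26/35·R2.
R3 ← R3 + 17/25·R2.
R4 ← R4 − 153/175·R2.
R5 ← R5 − 263/350·R2.
R6 ← R6 + 389/175·R2.
R3 ← R3 / (-407/360).
R1 ← R1 − 409/612·R3.
R2 ← R2 − 1039/612·R3.
R5 ← R5 − 2069/612·R3.
R6 ← R6 − 1219/1224·R3.
Swap R4 and R5.
R4 ← R4 / (-130912/34595).
R1 ← R1 + 17959/6919·R4.
R2 ← R2 + 38094/6919·R4.
R3 ← R3 − 918/407·R4.
R6 ← R6 + 34951/13838·R4.
Swap R5 and R6.
R5 ← R5 / (-2293445/523648).
R1 ← R1 + 1662821/261824·R5.
R2 ← R2 + 1547141/130912·R5.
R3 ← R3 − 522433/130912·R5.
R4 ← R4 + 853701/261824·R5.
R6 reduces to 0 = 0, so the extra equation is consistent.
Reading off the reduced rows gives x_1 = -1, x_2 = -1, x_3 = -3, x_4 = -3, x_5 = -1.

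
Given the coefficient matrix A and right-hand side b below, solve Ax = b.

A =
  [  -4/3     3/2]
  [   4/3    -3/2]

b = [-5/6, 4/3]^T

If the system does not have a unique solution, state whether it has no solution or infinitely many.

no solution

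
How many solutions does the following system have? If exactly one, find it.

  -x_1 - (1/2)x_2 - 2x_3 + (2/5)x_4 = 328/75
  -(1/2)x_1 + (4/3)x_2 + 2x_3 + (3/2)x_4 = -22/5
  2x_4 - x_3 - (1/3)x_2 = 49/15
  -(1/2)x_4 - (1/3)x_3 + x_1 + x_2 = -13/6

x_1 = -1/3, x_2 = -2, x_3 = -7/5, x_4 = 3/5

Row-reduce the augmented matrix:
R1 ← R1 / (-1).
R2 ← R2 + 1/2·R1.
R4 ← R4 − 1·R1.
R2 ← R2 / (19/12).
R1 ← R1 − 1/2·R2.
R3 ← R3 + 1/3·R2.
R4 ← R4 − 1/2·R2.
R3 ← R3 / (-7/19).
R1 ← R1 − 20/19·R3.
R2 ← R2 − 36/19·R3.
R4 ← R4 + 187/57·R3.
R4 ← R4 / (-1453/70).
R1 ← R1 − 199/35·R4.
R2 ← R2 − 438/35·R4.
R3 ← R3 + 216/35·R4.
Reading off the reduced rows gives x_1 = -1/3, x_2 = -2, x_3 = -7/5, x_4 = 3/5.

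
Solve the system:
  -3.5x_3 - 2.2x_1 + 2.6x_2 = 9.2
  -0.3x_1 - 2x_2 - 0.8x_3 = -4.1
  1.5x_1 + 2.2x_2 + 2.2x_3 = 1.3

x_1 = -5, x_2 = 2, x_3 = 2

Row-reduce the augmented matrix:
R1 ← R1 / (-11/5).
R2 ← R2 + 3/10·R1.
R3 ← R3 − 3/2·R1.
R2 ← R2 / (-259/110).
R1 ← R1 + 13/11·R2.
R3 ← R3 − 437/110·R2.
R3 ← R3 / (-1893/2590).
R1 ← R1 − 454/259·R3.
R2 ← R2 − 71/518·R3.
Reading off the reduced rows gives x_1 = -5, x_2 = 2, x_3 = 2.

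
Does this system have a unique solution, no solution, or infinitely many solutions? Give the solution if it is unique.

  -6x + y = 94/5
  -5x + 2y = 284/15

x = -8/3, y = 14/5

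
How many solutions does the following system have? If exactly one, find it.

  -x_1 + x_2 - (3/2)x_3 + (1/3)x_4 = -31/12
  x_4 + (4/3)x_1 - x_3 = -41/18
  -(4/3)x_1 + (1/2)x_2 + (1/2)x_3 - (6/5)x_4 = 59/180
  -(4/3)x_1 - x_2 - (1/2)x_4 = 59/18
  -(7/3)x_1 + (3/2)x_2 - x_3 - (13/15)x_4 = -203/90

x_1 = -4/3, x_2 = -2, x_3 = 3/2, x_4 = 1

Row-reduce the augmented matrix:
R1 ← R1 / (-1).
R2 ← R2 − 4/3·R1.
R3 ← R3 + 4/3·R1.
R4 ← R4 + 4/3·R1.
R5 ← R5 + 7/3·R1.
R2 ← R2 / (4/3).
R1 ← R1 + 1·R2.
R3 ← R3 + 5/6·R2.
R4 ← R4 + 7/3·R2.
R5 ← R5 + 5/6·R2.
R3 ← R3 / (5/8).
R1 ← R1 + 3/4·R3.
R2 ← R2 + 9/4·R3.
R4 ← R4 + 13/4·R3.
R5 ← R5 − 5/8·R3.
R4 ← R4 / (-341/150).
R1 ← R1 + 7/50·R4.
R2 ← R2 + 119/75·R4.
R3 ← R3 + 89/75·R4.
R5 reduces to 0 = 0, so the extra equation is consistent.
Reading off the reduced rows gives x_1 = -4/3, x_2 = -2, x_3 = 3/2, x_4 = 1.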